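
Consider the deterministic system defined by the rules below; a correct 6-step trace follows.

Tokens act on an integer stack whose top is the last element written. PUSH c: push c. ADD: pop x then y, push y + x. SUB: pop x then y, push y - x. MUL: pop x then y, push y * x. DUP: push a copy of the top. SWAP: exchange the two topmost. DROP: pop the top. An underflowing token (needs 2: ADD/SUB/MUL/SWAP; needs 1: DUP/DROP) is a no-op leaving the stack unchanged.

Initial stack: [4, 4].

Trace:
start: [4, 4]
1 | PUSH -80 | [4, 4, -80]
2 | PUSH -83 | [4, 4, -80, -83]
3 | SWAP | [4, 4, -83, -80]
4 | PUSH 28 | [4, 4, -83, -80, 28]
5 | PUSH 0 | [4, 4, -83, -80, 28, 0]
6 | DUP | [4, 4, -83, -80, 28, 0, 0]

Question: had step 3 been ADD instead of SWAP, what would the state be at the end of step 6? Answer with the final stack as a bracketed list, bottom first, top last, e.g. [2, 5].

[4, 4, -163, 28, 0, 0]

(re-executing from step 3 with the substitution; state before step 3: [4, 4, -80, -83])
3 | ADD | [4, 4, -163]
4 | PUSH 28 | [4, 4, -163, 28]
5 | PUSH 0 | [4, 4, -163, 28, 0]
6 | DUP | [4, 4, -163, 28, 0, 0]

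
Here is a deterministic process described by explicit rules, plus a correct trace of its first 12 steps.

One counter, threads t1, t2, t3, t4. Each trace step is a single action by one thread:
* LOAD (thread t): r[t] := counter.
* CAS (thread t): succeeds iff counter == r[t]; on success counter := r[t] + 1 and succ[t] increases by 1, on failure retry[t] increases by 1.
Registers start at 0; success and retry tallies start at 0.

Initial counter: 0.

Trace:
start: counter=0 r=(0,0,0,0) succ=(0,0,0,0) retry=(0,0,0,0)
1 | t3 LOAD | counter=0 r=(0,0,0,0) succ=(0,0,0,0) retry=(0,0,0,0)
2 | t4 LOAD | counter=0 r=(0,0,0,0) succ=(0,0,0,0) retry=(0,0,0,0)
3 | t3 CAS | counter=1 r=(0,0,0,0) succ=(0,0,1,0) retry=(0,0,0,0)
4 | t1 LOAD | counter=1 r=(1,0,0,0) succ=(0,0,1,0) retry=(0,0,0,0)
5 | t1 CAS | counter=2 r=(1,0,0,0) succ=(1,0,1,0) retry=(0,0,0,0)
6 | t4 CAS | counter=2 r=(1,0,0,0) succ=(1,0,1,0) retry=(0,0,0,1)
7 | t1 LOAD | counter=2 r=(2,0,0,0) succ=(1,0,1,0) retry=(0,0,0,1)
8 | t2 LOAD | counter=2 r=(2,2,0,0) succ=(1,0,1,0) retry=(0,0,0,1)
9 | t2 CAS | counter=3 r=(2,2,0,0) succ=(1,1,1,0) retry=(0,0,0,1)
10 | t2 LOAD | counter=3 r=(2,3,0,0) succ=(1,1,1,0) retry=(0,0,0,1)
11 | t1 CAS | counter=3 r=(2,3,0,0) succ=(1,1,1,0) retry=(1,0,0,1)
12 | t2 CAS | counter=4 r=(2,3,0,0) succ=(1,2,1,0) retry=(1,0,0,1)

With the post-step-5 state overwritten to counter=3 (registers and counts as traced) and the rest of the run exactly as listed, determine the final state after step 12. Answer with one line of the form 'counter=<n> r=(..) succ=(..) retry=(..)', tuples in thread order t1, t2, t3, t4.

counter=5 r=(3,4,0,0) succ=(1,2,1,0) retry=(1,0,0,1)

state after step 5 := counter=3 r=(1,0,0,0) succ=(1,0,1,0) retry=(0,0,0,0)
6 | t4 CAS | counter=3 r=(1,0,0,0) succ=(1,0,1,0) retry=(0,0,0,1)
7 | t1 LOAD | counter=3 r=(3,0,0,0) succ=(1,0,1,0) retry=(0,0,0,1)
8 | t2 LOAD | counter=3 r=(3,3,0,0) succ=(1,0,1,0) retry=(0,0,0,1)
9 | t2 CAS | counter=4 r=(3,3,0,0) succ=(1,1,1,0) retry=(0,0,0,1)
10 | t2 LOAD | counter=4 r=(3,4,0,0) succ=(1,1,1,0) retry=(0,0,0,1)
11 | t1 CAS | counter=4 r=(3,4,0,0) succ=(1,1,1,0) retry=(1,0,0,1)
12 | t2 CAS | counter=5 r=(3,4,0,0) succ=(1,2,1,0) retry=(1,0,0,1)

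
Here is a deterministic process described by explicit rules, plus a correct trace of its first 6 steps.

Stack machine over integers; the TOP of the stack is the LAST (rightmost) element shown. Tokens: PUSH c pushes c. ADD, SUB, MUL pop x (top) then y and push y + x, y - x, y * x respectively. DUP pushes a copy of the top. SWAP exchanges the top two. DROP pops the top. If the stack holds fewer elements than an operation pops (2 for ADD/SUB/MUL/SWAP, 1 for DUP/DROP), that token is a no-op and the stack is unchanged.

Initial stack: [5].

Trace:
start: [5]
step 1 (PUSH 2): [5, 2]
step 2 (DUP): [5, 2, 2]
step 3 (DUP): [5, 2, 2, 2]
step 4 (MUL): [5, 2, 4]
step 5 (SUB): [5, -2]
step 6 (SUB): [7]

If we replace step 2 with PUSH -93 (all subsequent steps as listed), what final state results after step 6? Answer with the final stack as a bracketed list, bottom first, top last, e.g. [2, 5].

[8652]

(re-executing from step 2 with the substitution; state before step 2: [5, 2])
step 2 (PUSH -93): [5, 2, -93]
step 3 (DUP): [5, 2, -93, -93]
step 4 (MUL): [5, 2, 8649]
step 5 (SUB): [5, -8647]
step 6 (SUB): [8652]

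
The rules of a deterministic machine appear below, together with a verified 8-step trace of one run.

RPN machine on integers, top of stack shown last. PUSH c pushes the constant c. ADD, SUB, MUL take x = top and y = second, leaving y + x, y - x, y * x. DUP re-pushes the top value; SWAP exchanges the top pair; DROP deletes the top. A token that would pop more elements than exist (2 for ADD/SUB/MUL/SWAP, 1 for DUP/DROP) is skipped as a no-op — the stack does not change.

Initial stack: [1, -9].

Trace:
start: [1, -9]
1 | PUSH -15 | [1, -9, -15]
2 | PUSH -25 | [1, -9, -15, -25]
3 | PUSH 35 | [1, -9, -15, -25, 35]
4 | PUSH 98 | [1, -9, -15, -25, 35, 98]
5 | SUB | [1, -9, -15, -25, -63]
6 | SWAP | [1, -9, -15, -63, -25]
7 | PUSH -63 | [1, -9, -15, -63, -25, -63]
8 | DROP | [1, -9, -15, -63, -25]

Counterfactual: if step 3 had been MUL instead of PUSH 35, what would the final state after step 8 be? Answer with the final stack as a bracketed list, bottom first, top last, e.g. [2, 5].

(re-executing from step 3 with the substitution; state before step 3: [1, -9, -15, -25])
3 | MUL | [1, -9, 375]
4 | PUSH 98 | [1, -9, 375, 98]
5 | SUB | [1, -9, 277]
6 | SWAP | [1, 277, -9]
7 | PUSH -63 | [1, 277, -9, -63]
8 | DROP | [1, 277, -9]

[1, 277, -9]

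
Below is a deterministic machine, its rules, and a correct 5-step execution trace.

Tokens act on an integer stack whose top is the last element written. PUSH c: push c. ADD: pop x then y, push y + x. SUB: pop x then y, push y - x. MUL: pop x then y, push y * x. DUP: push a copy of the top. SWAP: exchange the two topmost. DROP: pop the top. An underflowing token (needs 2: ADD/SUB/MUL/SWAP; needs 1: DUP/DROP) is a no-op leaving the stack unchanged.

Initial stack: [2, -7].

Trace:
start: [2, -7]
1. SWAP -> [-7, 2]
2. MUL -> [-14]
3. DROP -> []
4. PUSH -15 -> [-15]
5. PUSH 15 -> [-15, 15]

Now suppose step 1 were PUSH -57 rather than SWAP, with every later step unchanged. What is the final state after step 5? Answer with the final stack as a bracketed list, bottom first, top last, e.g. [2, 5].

(re-executing from step 1 with the substitution; state before step 1: [2, -7])
1. PUSH -57 -> [2, -7, -57]
2. MUL -> [2, 399]
3. DROP -> [2]
4. PUSH -15 -> [2, -15]
5. PUSH 15 -> [2, -15, 15]

[2, -15, 15]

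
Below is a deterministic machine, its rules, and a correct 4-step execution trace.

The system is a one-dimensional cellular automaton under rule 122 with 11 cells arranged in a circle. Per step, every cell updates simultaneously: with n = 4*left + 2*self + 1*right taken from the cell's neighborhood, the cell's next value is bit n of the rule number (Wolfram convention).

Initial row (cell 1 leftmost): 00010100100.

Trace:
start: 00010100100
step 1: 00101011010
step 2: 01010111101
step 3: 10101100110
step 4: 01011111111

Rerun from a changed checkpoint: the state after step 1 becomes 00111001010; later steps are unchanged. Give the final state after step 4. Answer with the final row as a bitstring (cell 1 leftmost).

state after step 1 := 00111001010
step 2: 01101110101
step 3: 11111011010
step 4: 10001111101

10001111101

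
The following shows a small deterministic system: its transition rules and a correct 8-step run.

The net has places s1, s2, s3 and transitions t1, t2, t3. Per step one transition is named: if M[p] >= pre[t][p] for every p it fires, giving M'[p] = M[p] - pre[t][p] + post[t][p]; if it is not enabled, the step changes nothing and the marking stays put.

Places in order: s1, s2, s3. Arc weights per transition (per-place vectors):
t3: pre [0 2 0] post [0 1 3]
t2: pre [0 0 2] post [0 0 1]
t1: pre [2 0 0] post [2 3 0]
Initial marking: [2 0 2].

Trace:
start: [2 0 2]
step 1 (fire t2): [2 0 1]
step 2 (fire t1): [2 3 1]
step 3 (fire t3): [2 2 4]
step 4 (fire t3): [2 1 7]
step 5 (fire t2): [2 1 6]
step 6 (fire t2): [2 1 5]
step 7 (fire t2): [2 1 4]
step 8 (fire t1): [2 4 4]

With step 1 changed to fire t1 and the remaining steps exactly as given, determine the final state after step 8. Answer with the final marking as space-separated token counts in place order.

(re-executing from step 1 with the substitution; state before step 1: [2 0 2])
step 1 (fire t1): [2 3 2]
step 2 (fire t1): [2 6 2]
step 3 (fire t3): [2 5 5]
step 4 (fire t3): [2 4 8]
step 5 (fire t2): [2 4 7]
step 6 (fire t2): [2 4 6]
step 7 (fire t2): [2 4 5]
step 8 (fire t1): [2 7 5]

2 7 5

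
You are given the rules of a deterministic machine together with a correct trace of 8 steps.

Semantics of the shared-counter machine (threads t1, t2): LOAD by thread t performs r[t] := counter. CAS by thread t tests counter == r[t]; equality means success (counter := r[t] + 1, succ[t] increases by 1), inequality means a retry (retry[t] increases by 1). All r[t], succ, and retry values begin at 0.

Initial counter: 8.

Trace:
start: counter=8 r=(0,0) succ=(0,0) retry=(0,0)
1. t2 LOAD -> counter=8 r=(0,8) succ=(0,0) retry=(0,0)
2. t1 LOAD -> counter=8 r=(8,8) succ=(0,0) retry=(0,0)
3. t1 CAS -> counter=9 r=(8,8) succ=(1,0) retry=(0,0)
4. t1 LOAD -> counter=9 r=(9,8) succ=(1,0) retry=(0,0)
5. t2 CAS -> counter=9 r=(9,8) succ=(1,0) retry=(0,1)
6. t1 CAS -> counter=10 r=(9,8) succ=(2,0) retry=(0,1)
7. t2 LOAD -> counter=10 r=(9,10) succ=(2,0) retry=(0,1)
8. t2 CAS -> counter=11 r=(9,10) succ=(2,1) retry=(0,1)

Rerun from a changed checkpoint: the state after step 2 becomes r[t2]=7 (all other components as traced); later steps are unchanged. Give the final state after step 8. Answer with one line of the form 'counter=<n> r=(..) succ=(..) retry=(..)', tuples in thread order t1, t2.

counter=11 r=(9,10) succ=(2,1) retry=(0,1)

state after step 2 := counter=8 r=(8,7) succ=(0,0) retry=(0,0)
3. t1 CAS -> counter=9 r=(8,7) succ=(1,0) retry=(0,0)
4. t1 LOAD -> counter=9 r=(9,7) succ=(1,0) retry=(0,0)
5. t2 CAS -> counter=9 r=(9,7) succ=(1,0) retry=(0,1)
6. t1 CAS -> counter=10 r=(9,7) succ=(2,0) retry=(0,1)
7. t2 LOAD -> counter=10 r=(9,10) succ=(2,0) retry=(0,1)
8. t2 CAS -> counter=11 r=(9,10) succ=(2,1) retry=(0,1)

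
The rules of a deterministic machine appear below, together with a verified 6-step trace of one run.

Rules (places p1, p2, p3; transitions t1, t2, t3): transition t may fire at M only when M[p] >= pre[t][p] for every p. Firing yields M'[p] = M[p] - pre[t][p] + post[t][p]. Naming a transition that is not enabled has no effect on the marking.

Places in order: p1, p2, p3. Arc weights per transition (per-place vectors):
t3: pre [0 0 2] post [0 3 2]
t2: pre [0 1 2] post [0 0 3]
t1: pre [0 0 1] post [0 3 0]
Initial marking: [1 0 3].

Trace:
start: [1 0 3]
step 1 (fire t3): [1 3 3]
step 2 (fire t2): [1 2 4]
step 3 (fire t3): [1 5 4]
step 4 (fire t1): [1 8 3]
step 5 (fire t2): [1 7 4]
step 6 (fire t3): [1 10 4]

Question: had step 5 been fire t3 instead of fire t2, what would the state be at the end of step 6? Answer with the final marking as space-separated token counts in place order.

1 14 3

(re-executing from step 5 with the substitution; state before step 5: [1 8 3])
step 5 (fire t3): [1 11 3]
step 6 (fire t3): [1 14 3]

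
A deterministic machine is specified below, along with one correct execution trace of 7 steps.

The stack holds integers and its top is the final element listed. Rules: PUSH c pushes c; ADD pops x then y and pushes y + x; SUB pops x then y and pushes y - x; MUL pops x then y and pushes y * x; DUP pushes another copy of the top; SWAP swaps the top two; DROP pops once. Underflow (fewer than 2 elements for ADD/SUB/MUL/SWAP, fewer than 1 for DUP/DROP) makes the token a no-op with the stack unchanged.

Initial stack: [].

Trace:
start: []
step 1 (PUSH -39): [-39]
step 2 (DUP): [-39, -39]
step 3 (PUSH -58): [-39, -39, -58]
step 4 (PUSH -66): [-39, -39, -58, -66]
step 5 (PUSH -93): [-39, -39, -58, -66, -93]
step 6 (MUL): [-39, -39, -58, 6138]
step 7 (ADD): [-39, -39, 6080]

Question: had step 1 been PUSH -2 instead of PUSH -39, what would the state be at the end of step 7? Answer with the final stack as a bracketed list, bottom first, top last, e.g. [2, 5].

(re-executing from step 1 with the substitution; state before step 1: [])
step 1 (PUSH -2): [-2]
step 2 (DUP): [-2, -2]
step 3 (PUSH -58): [-2, -2, -58]
step 4 (PUSH -66): [-2, -2, -58, -66]
step 5 (PUSH -93): [-2, -2, -58, -66, -93]
step 6 (MUL): [-2, -2, -58, 6138]
step 7 (ADD): [-2, -2, 6080]

[-2, -2, 6080]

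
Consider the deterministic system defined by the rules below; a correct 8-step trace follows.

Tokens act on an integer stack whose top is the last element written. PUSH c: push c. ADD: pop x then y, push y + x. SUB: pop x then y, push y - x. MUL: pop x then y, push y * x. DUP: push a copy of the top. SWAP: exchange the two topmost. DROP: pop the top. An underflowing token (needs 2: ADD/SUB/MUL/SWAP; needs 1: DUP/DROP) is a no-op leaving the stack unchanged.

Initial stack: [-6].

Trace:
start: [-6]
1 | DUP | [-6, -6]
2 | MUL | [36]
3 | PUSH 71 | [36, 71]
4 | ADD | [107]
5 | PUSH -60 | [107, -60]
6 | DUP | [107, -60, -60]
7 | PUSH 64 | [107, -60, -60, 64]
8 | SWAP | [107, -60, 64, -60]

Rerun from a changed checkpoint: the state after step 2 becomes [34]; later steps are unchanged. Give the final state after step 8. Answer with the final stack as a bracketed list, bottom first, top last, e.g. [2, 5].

[105, -60, 64, -60]

state after step 2 := [34]
3 | PUSH 71 | [34, 71]
4 | ADD | [105]
5 | PUSH -60 | [105, -60]
6 | DUP | [105, -60, -60]
7 | PUSH 64 | [105, -60, -60, 64]
8 | SWAP | [105, -60, 64, -60]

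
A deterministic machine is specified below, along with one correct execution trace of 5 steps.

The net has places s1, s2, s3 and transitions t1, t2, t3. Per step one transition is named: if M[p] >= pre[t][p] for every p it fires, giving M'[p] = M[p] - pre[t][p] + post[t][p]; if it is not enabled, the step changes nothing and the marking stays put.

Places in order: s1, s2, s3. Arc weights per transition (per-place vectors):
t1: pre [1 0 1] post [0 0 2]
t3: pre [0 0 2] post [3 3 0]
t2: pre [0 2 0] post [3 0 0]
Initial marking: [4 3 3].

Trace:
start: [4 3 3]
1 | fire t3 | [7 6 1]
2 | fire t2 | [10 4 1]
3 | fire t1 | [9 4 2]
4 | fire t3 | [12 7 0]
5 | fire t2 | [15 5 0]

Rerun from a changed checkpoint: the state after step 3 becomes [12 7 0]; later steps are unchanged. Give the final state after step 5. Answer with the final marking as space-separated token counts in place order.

15 5 0

state after step 3 := [12 7 0]
4 | fire t3 | [12 7 0]
5 | fire t2 | [15 5 0]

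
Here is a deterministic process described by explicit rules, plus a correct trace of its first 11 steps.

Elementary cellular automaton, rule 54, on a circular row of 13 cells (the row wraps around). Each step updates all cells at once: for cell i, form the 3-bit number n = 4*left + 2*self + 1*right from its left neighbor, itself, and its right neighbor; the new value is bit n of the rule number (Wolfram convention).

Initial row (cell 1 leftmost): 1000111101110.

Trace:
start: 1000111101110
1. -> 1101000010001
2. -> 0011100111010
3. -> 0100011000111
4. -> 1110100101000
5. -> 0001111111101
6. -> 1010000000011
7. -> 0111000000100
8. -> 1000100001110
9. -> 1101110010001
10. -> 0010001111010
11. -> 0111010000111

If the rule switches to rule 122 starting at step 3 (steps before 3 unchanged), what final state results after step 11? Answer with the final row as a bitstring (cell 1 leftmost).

0000000000000

(re-executing steps 3..11 under rule 122; state before step 3: 0011100111010)
3. -> 0110111101101
4. -> 1111100111110
5. -> 1000111100011
6. -> 1101100110110
7. -> 1111111111111
8. -> 0000000000000
9. -> 0000000000000
10. -> 0000000000000
11. -> 0000000000000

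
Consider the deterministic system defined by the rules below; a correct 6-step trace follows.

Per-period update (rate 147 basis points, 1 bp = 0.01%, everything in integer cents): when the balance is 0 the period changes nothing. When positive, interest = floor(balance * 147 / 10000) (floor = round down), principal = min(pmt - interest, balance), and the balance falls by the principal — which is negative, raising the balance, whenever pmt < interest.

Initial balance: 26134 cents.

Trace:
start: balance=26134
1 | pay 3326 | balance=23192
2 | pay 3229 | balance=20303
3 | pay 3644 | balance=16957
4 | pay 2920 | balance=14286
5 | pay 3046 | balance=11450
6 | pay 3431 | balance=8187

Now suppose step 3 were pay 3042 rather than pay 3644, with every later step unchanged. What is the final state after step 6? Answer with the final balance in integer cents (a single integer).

8815

(re-executing from step 3 with the substitution; state before step 3: balance=20303)
3 | pay 3042 | balance=17559
4 | pay 2920 | balance=14897
5 | pay 3046 | balance=12069
6 | pay 3431 | balance=8815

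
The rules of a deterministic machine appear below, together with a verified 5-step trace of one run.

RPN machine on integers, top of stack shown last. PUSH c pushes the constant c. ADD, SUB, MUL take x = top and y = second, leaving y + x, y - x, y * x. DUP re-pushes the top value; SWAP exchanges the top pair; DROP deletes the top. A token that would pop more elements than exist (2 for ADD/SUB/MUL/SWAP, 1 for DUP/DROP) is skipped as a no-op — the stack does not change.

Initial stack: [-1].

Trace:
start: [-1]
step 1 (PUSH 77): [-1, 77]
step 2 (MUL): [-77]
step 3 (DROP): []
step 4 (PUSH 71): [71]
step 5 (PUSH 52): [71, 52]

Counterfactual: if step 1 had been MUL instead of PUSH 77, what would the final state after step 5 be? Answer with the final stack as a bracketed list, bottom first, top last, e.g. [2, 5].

[71, 52]

(re-executing from step 1 with the substitution; state before step 1: [-1])
step 1 (MUL): [-1]
step 2 (MUL): [-1]
step 3 (DROP): []
step 4 (PUSH 71): [71]
step 5 (PUSH 52): [71, 52]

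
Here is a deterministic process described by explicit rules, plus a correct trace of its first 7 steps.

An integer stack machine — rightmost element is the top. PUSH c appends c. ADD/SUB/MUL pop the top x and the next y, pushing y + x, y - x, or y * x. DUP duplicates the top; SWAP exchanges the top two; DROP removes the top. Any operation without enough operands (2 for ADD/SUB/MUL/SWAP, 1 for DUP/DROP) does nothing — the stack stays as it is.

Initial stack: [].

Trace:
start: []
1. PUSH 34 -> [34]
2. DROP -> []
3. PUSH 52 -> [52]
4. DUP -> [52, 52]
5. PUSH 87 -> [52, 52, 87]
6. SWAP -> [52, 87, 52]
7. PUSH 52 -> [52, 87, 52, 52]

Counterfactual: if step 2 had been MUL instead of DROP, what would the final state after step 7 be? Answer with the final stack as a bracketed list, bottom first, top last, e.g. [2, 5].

[34, 52, 87, 52, 52]

(re-executing from step 2 with the substitution; state before step 2: [34])
2. MUL -> [34]
3. PUSH 52 -> [34, 52]
4. DUP -> [34, 52, 52]
5. PUSH 87 -> [34, 52, 52, 87]
6. SWAP -> [34, 52, 87, 52]
7. PUSH 52 -> [34, 52, 87, 52, 52]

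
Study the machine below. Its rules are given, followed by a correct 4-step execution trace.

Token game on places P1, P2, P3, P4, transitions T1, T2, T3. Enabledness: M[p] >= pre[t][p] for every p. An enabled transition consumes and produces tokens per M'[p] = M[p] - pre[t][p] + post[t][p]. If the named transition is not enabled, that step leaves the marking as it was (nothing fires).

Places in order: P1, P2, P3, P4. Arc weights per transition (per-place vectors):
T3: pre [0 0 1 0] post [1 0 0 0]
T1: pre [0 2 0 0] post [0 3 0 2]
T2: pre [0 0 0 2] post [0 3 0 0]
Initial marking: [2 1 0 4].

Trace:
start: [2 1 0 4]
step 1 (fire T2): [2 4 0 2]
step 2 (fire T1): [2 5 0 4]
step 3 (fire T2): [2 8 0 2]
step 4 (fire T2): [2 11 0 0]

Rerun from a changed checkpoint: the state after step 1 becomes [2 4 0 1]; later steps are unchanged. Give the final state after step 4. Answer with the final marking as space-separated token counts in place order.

state after step 1 := [2 4 0 1]
step 2 (fire T1): [2 5 0 3]
step 3 (fire T2): [2 8 0 1]
step 4 (fire T2): [2 8 0 1]

2 8 0 1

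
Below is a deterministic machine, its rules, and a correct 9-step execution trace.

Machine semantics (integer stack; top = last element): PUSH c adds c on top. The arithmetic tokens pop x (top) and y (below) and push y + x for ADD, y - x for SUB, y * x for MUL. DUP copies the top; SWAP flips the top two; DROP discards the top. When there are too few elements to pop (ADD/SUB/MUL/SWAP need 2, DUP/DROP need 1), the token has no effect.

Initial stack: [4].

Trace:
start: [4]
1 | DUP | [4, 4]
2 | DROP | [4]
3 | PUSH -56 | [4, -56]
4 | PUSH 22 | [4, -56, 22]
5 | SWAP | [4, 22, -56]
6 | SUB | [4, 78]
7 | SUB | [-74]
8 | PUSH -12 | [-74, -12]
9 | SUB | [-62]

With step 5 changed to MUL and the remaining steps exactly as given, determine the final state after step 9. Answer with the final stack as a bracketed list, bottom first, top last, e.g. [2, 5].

[1248]

(re-executing from step 5 with the substitution; state before step 5: [4, -56, 22])
5 | MUL | [4, -1232]
6 | SUB | [1236]
7 | SUB | [1236]
8 | PUSH -12 | [1236, -12]
9 | SUB | [1248]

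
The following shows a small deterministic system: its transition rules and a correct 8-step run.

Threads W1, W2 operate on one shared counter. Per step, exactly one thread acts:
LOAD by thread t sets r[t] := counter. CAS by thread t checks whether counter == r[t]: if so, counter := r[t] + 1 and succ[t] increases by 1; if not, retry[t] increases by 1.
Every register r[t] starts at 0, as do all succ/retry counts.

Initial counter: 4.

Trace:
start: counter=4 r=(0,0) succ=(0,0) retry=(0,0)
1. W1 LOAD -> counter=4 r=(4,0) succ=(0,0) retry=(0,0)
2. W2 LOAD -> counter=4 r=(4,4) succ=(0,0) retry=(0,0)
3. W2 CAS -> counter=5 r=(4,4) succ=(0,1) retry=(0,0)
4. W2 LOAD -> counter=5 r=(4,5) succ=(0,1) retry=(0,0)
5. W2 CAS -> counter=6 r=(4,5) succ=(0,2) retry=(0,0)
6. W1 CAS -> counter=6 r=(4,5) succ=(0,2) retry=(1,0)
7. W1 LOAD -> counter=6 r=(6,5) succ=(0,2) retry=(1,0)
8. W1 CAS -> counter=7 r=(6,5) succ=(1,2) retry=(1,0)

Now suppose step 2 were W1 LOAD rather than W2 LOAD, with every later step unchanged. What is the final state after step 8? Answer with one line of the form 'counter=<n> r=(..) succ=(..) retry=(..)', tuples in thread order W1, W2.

(re-executing from step 2 with the substitution; state before step 2: counter=4 r=(4,0) succ=(0,0) retry=(0,0))
2. W1 LOAD -> counter=4 r=(4,0) succ=(0,0) retry=(0,0)
3. W2 CAS -> counter=4 r=(4,0) succ=(0,0) retry=(0,1)
4. W2 LOAD -> counter=4 r=(4,4) succ=(0,0) retry=(0,1)
5. W2 CAS -> counter=5 r=(4,4) succ=(0,1) retry=(0,1)
6. W1 CAS -> counter=5 r=(4,4) succ=(0,1) retry=(1,1)
7. W1 LOAD -> counter=5 r=(5,4) succ=(0,1) retry=(1,1)
8. W1 CAS -> counter=6 r=(5,4) succ=(1,1) retry=(1,1)

counter=6 r=(5,4) succ=(1,1) retry=(1,1)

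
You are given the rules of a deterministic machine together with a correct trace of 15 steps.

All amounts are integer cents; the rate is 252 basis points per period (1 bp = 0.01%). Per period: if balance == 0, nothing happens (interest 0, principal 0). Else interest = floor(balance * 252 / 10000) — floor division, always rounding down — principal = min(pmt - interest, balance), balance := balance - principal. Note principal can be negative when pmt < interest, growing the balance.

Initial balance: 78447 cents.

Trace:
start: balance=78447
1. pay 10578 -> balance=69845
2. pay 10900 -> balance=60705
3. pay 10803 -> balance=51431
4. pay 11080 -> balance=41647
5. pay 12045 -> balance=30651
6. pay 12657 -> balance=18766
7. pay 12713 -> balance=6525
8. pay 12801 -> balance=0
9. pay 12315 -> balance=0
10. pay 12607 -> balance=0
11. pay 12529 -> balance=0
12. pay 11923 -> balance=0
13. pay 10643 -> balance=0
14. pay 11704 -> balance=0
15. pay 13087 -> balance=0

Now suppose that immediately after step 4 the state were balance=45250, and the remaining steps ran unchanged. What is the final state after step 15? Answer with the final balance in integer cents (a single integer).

state after step 4 := balance=45250
5. pay 12045 -> balance=34345
6. pay 12657 -> balance=22553
7. pay 12713 -> balance=10408
8. pay 12801 -> balance=0
9. pay 12315 -> balance=0
10. pay 12607 -> balance=0
11. pay 12529 -> balance=0
12. pay 11923 -> balance=0
13. pay 10643 -> balance=0
14. pay 11704 -> balance=0
15. pay 13087 -> balance=0

0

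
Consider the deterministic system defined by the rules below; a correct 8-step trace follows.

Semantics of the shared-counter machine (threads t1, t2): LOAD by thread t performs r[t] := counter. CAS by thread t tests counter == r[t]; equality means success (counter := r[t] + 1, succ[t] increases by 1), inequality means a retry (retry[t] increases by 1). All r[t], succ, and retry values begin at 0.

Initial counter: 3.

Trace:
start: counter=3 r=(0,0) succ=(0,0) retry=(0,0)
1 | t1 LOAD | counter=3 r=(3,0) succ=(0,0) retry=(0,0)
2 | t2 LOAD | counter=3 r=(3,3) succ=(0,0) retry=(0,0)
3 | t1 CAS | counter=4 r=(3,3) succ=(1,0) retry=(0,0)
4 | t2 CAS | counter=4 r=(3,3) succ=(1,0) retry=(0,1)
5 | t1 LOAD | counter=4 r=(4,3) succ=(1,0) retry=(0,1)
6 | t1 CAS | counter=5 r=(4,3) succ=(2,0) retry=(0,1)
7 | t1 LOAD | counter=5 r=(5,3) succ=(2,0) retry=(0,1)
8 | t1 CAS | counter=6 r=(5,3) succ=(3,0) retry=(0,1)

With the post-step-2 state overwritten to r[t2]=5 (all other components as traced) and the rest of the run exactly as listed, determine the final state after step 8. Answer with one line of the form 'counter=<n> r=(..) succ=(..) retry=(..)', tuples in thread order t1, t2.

state after step 2 := counter=3 r=(3,5) succ=(0,0) retry=(0,0)
3 | t1 CAS | counter=4 r=(3,5) succ=(1,0) retry=(0,0)
4 | t2 CAS | counter=4 r=(3,5) succ=(1,0) retry=(0,1)
5 | t1 LOAD | counter=4 r=(4,5) succ=(1,0) retry=(0,1)
6 | t1 CAS | counter=5 r=(4,5) succ=(2,0) retry=(0,1)
7 | t1 LOAD | counter=5 r=(5,5) succ=(2,0) retry=(0,1)
8 | t1 CAS | counter=6 r=(5,5) succ=(3,0) retry=(0,1)

counter=6 r=(5,5) succ=(3,0) retry=(0,1)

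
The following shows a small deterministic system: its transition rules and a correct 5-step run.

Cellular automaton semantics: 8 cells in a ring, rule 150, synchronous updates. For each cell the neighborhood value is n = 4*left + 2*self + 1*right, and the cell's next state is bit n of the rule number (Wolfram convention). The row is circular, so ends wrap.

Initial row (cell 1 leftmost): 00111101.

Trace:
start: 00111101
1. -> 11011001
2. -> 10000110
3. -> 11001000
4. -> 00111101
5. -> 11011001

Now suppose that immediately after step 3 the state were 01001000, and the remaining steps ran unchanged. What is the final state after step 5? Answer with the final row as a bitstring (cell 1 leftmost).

state after step 3 := 01001000
4. -> 11111100
5. -> 01111011

01111011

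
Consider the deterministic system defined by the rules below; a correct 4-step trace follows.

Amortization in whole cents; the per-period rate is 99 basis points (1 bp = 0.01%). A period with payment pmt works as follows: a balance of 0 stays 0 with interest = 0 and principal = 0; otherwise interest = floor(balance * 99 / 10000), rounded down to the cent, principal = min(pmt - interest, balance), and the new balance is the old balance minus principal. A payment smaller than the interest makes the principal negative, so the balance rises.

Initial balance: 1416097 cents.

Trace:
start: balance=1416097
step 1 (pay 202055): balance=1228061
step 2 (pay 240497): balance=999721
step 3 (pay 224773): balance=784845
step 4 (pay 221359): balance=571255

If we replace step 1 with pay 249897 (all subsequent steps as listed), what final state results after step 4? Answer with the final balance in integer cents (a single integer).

521978

(re-executing from step 1 with the substitution; state before step 1: balance=1416097)
step 1 (pay 249897): balance=1180219
step 2 (pay 240497): balance=951406
step 3 (pay 224773): balance=736051
step 4 (pay 221359): balance=521978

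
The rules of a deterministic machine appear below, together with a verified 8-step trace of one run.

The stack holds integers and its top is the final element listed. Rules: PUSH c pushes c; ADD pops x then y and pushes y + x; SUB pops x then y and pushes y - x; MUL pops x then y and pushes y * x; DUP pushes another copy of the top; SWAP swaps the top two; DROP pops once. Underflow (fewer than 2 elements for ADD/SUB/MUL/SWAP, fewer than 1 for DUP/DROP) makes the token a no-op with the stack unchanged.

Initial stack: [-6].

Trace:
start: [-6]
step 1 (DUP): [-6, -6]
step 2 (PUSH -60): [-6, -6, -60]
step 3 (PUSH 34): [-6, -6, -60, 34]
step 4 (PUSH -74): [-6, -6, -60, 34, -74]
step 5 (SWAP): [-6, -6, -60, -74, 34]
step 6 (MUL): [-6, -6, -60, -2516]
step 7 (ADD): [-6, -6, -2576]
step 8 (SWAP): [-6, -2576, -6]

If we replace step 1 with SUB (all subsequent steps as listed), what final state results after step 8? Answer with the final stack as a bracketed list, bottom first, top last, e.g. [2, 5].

(re-executing from step 1 with the substitution; state before step 1: [-6])
step 1 (SUB): [-6]
step 2 (PUSH -60): [-6, -60]
step 3 (PUSH 34): [-6, -60, 34]
step 4 (PUSH -74): [-6, -60, 34, -74]
step 5 (SWAP): [-6, -60, -74, 34]
step 6 (MUL): [-6, -60, -2516]
step 7 (ADD): [-6, -2576]
step 8 (SWAP): [-2576, -6]

[-2576, -6]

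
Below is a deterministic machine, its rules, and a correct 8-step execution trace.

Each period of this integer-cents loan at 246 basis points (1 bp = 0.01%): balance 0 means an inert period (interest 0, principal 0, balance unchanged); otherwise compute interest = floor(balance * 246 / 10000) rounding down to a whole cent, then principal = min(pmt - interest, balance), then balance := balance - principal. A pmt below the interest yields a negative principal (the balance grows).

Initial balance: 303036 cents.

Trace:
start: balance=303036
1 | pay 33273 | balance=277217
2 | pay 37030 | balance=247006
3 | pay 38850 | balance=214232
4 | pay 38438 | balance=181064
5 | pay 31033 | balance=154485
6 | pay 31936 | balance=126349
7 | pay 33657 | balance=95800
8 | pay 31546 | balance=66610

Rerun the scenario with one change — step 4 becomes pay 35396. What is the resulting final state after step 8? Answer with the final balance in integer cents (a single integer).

(re-executing from step 4 with the substitution; state before step 4: balance=214232)
4 | pay 35396 | balance=184106
5 | pay 31033 | balance=157602
6 | pay 31936 | balance=129543
7 | pay 33657 | balance=99072
8 | pay 31546 | balance=69963

69963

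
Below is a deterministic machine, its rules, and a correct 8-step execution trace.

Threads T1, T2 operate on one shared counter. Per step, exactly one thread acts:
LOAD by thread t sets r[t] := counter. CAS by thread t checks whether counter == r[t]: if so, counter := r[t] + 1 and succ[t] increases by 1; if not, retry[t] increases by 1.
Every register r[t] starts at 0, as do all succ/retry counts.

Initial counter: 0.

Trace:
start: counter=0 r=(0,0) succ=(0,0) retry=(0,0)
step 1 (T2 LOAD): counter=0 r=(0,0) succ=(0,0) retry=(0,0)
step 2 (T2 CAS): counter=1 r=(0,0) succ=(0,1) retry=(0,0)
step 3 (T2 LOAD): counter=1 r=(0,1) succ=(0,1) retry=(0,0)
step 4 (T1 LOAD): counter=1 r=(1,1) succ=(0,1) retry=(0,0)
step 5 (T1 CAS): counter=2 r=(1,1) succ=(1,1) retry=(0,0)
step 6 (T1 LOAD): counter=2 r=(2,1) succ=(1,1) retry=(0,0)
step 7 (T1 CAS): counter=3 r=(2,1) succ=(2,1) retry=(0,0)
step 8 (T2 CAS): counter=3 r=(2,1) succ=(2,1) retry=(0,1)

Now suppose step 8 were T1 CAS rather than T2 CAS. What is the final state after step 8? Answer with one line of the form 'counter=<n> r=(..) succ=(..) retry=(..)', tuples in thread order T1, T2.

(re-executing from step 8 with the substitution; state before step 8: counter=3 r=(2,1) succ=(2,1) retry=(0,0))
step 8 (T1 CAS): counter=3 r=(2,1) succ=(2,1) retry=(1,0)

counter=3 r=(2,1) succ=(2,1) retry=(1,0)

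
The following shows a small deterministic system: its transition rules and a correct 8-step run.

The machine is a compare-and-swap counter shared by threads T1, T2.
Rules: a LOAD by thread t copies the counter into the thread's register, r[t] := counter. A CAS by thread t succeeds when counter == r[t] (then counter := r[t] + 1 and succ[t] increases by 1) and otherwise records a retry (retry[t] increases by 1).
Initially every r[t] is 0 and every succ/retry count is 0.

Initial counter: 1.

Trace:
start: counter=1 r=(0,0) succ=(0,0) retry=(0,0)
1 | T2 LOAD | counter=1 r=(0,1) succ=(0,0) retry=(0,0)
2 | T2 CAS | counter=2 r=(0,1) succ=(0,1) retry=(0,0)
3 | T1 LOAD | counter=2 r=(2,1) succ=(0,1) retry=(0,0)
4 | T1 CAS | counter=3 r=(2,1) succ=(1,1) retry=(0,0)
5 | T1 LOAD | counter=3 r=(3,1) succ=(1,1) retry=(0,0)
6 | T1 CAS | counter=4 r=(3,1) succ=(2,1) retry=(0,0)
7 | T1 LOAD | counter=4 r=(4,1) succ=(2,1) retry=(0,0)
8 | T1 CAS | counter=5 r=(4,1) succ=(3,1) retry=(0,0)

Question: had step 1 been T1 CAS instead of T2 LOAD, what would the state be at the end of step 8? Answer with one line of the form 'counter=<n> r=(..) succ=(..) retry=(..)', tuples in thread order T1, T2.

counter=4 r=(3,0) succ=(3,0) retry=(1,1)

(re-executing from step 1 with the substitution; state before step 1: counter=1 r=(0,0) succ=(0,0) retry=(0,0))
1 | T1 CAS | counter=1 r=(0,0) succ=(0,0) retry=(1,0)
2 | T2 CAS | counter=1 r=(0,0) succ=(0,0) retry=(1,1)
3 | T1 LOAD | counter=1 r=(1,0) succ=(0,0) retry=(1,1)
4 | T1 CAS | counter=2 r=(1,0) succ=(1,0) retry=(1,1)
5 | T1 LOAD | counter=2 r=(2,0) succ=(1,0) retry=(1,1)
6 | T1 CAS | counter=3 r=(2,0) succ=(2,0) retry=(1,1)
7 | T1 LOAD | counter=3 r=(3,0) succ=(2,0) retry=(1,1)
8 | T1 CAS | counter=4 r=(3,0) succ=(3,0) retry=(1,1)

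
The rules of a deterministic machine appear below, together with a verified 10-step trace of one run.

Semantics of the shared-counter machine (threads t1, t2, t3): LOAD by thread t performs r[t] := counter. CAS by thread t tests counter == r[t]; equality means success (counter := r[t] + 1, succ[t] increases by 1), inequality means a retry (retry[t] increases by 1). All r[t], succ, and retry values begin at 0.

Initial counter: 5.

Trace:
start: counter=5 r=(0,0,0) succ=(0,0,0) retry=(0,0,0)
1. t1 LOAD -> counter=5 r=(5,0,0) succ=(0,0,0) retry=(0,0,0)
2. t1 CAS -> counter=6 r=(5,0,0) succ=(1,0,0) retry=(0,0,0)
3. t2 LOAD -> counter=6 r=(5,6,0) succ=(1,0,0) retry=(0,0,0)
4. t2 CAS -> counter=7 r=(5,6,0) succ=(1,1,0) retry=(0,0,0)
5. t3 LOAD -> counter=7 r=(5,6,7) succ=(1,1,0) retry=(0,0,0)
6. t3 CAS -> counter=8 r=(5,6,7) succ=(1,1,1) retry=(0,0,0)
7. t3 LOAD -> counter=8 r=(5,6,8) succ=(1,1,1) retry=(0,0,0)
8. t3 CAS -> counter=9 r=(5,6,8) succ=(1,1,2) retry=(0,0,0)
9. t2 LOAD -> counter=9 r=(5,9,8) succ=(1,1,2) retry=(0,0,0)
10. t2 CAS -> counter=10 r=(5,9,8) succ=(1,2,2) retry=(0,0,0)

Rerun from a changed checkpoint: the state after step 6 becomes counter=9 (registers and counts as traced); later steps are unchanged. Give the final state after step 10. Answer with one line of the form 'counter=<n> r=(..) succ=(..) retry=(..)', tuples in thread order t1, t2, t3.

state after step 6 := counter=9 r=(5,6,7) succ=(1,1,1) retry=(0,0,0)
7. t3 LOAD -> counter=9 r=(5,6,9) succ=(1,1,1) retry=(0,0,0)
8. t3 CAS -> counter=10 r=(5,6,9) succ=(1,1,2) retry=(0,0,0)
9. t2 LOAD -> counter=10 r=(5,10,9) succ=(1,1,2) retry=(0,0,0)
10. t2 CAS -> counter=11 r=(5,10,9) succ=(1,2,2) retry=(0,0,0)

counter=11 r=(5,10,9) succ=(1,2,2) retry=(0,0,0)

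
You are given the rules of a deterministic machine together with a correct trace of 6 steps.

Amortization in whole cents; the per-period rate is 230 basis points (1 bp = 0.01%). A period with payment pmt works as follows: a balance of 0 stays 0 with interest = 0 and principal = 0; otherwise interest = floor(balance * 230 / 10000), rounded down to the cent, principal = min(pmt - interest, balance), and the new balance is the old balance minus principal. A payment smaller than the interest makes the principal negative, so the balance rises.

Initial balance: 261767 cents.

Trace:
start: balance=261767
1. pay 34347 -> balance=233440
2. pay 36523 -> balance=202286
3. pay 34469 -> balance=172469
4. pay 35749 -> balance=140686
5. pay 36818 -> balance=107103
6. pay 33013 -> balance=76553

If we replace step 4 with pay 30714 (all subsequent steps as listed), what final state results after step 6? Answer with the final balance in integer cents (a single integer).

(re-executing from step 4 with the substitution; state before step 4: balance=172469)
4. pay 30714 -> balance=145721
5. pay 36818 -> balance=112254
6. pay 33013 -> balance=81822

81822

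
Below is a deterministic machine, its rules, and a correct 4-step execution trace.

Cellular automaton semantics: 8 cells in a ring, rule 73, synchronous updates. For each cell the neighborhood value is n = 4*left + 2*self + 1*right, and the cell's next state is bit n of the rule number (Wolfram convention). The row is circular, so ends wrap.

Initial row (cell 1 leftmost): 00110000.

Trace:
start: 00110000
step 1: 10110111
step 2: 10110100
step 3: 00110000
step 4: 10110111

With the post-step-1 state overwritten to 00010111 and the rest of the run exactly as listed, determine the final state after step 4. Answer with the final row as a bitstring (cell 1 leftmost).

state after step 1 := 00010111
step 2: 01000101
step 3: 00010000
step 4: 11000111

11000111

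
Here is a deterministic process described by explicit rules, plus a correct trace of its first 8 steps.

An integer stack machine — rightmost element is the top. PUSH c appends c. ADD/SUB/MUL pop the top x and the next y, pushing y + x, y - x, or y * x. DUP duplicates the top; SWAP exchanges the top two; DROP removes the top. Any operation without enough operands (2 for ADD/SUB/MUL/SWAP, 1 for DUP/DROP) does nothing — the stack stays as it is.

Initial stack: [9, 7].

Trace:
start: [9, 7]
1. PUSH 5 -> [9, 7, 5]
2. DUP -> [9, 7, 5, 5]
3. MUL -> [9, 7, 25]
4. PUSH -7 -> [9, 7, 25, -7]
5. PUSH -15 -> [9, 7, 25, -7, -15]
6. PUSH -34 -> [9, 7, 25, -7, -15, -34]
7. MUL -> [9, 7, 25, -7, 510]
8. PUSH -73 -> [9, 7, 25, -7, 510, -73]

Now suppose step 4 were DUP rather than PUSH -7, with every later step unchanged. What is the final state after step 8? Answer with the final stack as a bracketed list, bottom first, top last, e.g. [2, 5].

(re-executing from step 4 with the substitution; state before step 4: [9, 7, 25])
4. DUP -> [9, 7, 25, 25]
5. PUSH -15 -> [9, 7, 25, 25, -15]
6. PUSH -34 -> [9, 7, 25, 25, -15, -34]
7. MUL -> [9, 7, 25, 25, 510]
8. PUSH -73 -> [9, 7, 25, 25, 510, -73]

[9, 7, 25, 25, 510, -73]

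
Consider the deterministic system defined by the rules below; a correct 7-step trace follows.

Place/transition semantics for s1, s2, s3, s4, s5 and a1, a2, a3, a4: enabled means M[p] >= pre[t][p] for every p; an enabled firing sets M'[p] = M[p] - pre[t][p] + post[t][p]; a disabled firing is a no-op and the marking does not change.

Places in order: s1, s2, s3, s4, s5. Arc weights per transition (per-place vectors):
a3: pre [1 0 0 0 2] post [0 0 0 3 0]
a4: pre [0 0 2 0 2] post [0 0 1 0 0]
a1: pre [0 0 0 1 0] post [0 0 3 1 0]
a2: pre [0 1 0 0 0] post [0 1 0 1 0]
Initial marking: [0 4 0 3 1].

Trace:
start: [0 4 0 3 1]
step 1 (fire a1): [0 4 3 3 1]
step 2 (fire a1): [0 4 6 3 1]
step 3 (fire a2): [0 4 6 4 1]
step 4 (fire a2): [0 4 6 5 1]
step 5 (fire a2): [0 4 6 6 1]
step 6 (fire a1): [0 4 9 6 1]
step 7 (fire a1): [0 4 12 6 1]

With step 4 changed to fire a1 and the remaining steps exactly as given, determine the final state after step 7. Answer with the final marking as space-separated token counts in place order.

0 4 15 5 1

(re-executing from step 4 with the substitution; state before step 4: [0 4 6 4 1])
step 4 (fire a1): [0 4 9 4 1]
step 5 (fire a2): [0 4 9 5 1]
step 6 (fire a1): [0 4 12 5 1]
step 7 (fire a1): [0 4 15 5 1]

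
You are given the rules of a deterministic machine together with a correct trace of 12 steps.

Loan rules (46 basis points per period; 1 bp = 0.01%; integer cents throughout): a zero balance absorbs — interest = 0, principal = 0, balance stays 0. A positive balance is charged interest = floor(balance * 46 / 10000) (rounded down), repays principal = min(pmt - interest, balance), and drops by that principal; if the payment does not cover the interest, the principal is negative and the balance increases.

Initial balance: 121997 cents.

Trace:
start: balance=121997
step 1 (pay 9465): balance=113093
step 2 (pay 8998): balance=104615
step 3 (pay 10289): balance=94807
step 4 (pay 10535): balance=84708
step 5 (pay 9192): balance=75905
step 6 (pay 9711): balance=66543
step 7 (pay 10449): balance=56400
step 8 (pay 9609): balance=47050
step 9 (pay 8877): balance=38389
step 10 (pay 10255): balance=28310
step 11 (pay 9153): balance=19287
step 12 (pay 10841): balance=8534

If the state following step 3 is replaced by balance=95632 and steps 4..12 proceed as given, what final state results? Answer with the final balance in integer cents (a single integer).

state after step 3 := balance=95632
step 4 (pay 10535): balance=85536
step 5 (pay 9192): balance=76737
step 6 (pay 9711): balance=67378
step 7 (pay 10449): balance=57238
step 8 (pay 9609): balance=47892
step 9 (pay 8877): balance=39235
step 10 (pay 10255): balance=29160
step 11 (pay 9153): balance=20141
step 12 (pay 10841): balance=9392

9392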